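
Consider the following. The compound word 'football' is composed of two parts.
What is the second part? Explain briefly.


Split 'football' into 'foot' + 'ball'. The second part is 'ball'.

ball


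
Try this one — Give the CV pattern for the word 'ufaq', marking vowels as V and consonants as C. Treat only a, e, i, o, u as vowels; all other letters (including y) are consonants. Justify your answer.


Letter mapping: u = V, f = C, a = V, q = C.

VCVC


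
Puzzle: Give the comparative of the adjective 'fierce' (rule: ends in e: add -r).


Apply comparative formation (ends in e: add -r): 'fierce' -> 'fiercer'.

fiercer


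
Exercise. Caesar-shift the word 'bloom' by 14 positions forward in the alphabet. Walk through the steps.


Shift each letter by 14: b -> p, l -> z, o -> c, o -> c, m -> a. Result: 'pzcca'.

pzcca


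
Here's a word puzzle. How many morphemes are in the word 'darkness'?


Decomposition: dark (root) + -ness (suffix) = 2 morpheme(s)

2 morphemes


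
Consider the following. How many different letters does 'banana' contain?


Unique letters in 'banana': {a, b, n} = 3 distinct letters.

3


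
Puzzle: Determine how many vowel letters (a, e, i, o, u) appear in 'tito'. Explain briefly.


Vowels in 'tito': i, o = 2 vowels.

2


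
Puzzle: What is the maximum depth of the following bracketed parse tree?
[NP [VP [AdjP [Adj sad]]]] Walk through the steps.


Count bracket nesting levels:
'[' at pos 0: depth = 1
'[' at pos 4: depth = 2
'[' at pos 8: depth = 3
'[' at pos 14: depth = 4
Maximum depth reached: 4

4


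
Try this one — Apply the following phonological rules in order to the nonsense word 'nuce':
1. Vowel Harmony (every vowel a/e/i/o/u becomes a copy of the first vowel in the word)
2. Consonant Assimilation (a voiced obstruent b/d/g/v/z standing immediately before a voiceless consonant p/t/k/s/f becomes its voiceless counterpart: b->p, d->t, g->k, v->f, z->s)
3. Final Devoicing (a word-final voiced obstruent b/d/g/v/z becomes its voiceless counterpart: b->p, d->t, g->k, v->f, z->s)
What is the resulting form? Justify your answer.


Starting form: 'nuce'
Rule 1: Vowel Harmony: all vowels become 'u' (matching first vowel). 'nuce' -> 'nucu'
Rule 2: Consonant Assimilation: no voiced obstruent (b/d/g/v/z) stands immediately before a voiceless consonant (p/t/k/s/f). No change.
Rule 3: Final Devoicing: the word ends in the vowel 'u', not a consonant. No change.
Final form: 'nucu'

nucu


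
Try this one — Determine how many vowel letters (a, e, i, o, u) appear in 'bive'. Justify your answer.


Vowels in 'bive': i, e = 2 vowels.

2


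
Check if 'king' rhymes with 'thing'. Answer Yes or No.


Rime (stressed vowel + following sounds) of 'king': -ing = /ɪŋ/
Rime of 'thing': -ing = /ɪŋ/
/ɪŋ/ and /ɪŋ/ are the same ending sound, so the words rhyme.

Yes


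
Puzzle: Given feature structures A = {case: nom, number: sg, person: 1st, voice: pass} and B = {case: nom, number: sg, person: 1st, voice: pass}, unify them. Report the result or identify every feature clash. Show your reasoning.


Compare features:
case: A=nom vs B=nom -> unified: nom
number: A=sg vs B=sg -> unified: sg
person: A=1st vs B=1st -> unified: 1st
voice: A=pass vs B=pass -> unified: pass
No clashes found.

Unified: {case: nom, number: sg, person: 1st, voice: pass}


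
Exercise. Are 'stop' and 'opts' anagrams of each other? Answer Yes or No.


Sorted letters of 'stop': 'opst'
Sorted letters of 'opts': 'opst'
They match.

Yes


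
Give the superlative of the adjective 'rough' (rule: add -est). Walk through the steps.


Apply superlative formation (add -est): 'rough' -> 'roughest'.

roughest


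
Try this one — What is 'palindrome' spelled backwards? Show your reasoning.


Reverse 'palindrome' character by character: 'emordnilap'.

emordnilap


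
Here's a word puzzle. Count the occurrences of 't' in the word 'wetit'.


Letter 't' in 'wetit': found at position(s) 3, 5 = 2 occurrence(s).

2


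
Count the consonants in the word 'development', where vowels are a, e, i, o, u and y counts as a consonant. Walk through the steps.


Consonants in 'development': d, v, l, p, m, n, t = 7 consonants.

7


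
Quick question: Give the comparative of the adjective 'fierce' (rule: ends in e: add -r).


Apply comparative formation (ends in e: add -r): 'fierce' -> 'fiercer'.

fiercer


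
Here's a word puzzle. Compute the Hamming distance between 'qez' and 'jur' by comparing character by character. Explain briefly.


Alignment:
Position 1: 'q' vs 'j' = DIFFER
Position 2: 'e' vs 'u' = DIFFER
Position 3: 'z' vs 'r' = DIFFER
Total differences: 3

3


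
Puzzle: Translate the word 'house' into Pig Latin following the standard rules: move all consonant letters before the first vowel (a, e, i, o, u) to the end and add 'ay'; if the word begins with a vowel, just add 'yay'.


'house': move consonant cluster 'h' to end and add 'ay': 'ousehay'.

ousehay


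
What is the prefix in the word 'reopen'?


The word 'reopen' = 're' (prefix) + 'open' (root). The prefix is 're'.

re


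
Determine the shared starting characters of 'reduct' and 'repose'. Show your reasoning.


Compare from the start: 2 characters match: 're'. Mismatch at position 3: 'd' vs 'p'.

re


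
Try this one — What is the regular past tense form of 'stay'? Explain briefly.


Apply rule: Add -ed. 'stay' becomes 'stayed'.

stayed


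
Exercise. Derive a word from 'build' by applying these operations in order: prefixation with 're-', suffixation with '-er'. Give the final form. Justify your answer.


Step 1: Add prefix 're-' to 'build' = 'rebuild'
Step 2: Add suffix '-er' to 'rebuild' = 'rebuilder'

rebuilder


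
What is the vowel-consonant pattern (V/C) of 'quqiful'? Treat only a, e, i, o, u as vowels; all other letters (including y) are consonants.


Letter mapping: q = C, u = V, q = C, i = V, f = C, u = V, l = C.

CVCVCVC


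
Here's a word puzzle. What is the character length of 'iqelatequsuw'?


Spell out 'iqelatequsuw' and number each letter: i(1), q(2), e(3), l(4), a(5), t(6), e(7), q(8), u(9), s(10), u(11), w(12). Total: 12 letters.

12


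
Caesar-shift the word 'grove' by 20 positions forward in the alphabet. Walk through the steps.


Shift each letter by 20: g -> a, r -> l, o -> i, v -> p, e -> y. Result: 'alipy'.

alipy


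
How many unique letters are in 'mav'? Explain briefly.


Unique letters in 'mav': {a, m, v} = 3 distinct letters.

3


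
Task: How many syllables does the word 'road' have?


Break 'road' into syllables: road -> road = 1 syllable

1 syllable


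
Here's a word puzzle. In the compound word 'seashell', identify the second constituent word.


Split 'seashell' into 'sea' + 'shell'. The second part is 'shell'.

shell


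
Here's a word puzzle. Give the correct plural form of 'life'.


Apply rule: Change -fe to -ves. 'life' becomes 'lives'.

lives


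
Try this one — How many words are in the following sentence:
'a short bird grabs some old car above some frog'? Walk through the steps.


Split into words: a | short | bird | grabs | some | old | car | above | some | frog = 10 words.

10


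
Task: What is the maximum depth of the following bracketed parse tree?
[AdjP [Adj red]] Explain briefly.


Count bracket nesting levels:
'[' at pos 0: depth = 1
'[' at pos 6: depth = 2
Maximum depth reached: 2

2


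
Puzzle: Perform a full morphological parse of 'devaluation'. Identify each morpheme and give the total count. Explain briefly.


Step 1: Identify prefix: 'de' (meaning: reverse/remove)
Step 2: Identify root: 'value'
Step 3: Identify suffix(es): 'ation'
Decomposition: de- (prefix: reverse/remove) + value (root) + -ation (suffix: act of)
Total morphemes: 3

3 morphemes (de- (prefix: reverse/remove) + value (root) + -ation (suffix: act of))


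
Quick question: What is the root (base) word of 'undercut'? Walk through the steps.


Remove prefix 'under' from 'undercut' to get root 'cut'.

cut


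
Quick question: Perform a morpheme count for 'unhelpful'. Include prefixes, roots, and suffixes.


Decomposition: un- (prefix) + help (root) + -ful (suffix) = 3 morpheme(s)

3 morphemes


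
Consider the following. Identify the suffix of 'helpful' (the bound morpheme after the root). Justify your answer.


The word 'helpful' = 'help' (root) + '-ful' (suffix). The suffix is '-ful'.

ful


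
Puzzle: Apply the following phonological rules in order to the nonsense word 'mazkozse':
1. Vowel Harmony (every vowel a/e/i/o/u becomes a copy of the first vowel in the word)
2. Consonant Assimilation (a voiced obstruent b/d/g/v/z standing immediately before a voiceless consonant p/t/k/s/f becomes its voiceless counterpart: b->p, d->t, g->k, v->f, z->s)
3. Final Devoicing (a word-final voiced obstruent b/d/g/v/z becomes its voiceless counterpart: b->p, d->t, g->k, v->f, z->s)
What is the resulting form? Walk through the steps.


Starting form: 'mazkozse'
Rule 1: Vowel Harmony: all vowels become 'a' (matching first vowel). 'mazkozse' -> 'mazkazsa'
Rule 2: Consonant Assimilation: voiced obstruent before voiceless consonant becomes voiceless ('zk' -> 'sk', 'zs' -> 'ss'). 'mazkazsa' -> 'maskassa'
Rule 3: Final Devoicing: the word ends in the vowel 'a', not a consonant. No change.
Final form: 'maskassa'

maskassa


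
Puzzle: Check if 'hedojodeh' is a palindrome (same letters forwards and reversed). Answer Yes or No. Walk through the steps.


Forward: 'hedojodeh'
Reversed: 'hedojodeh'
They are identical.

Yes


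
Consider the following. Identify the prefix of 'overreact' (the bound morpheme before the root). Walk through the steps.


The word 'overreact' = 'over' (prefix) + 'react' (root). The prefix is 'over'.

over


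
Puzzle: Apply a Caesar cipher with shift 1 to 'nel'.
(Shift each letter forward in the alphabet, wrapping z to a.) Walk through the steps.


Shift each letter by 1: n -> o, e -> f, l -> m. Result: 'ofm'.

ofm


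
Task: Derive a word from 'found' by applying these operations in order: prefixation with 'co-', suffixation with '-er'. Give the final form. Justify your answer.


Step 1: Add prefix 'co-' to 'found' = 'cofound'
Step 2: Add suffix '-er' to 'cofound' = 'cofounder'

cofounder


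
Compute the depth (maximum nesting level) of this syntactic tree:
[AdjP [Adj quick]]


Count bracket nesting levels:
'[' at pos 0: depth = 1
'[' at pos 6: depth = 2
Maximum depth reached: 2

2


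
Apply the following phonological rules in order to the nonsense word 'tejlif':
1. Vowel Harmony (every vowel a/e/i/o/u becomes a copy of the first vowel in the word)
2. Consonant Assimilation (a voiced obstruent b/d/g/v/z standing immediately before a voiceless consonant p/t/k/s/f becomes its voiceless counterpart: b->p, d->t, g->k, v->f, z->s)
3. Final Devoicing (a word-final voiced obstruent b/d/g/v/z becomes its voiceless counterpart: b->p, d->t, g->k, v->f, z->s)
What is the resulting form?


Starting form: 'tejlif'
Rule 1: Vowel Harmony: all vowels become 'e' (matching first vowel). 'tejlif' -> 'tejlef'
Rule 2: Consonant Assimilation: no voiced obstruent (b/d/g/v/z) stands immediately before a voiceless consonant (p/t/k/s/f). No change.
Rule 3: Final Devoicing: final consonant 'f' is not one of the voiced obstruents b/d/g/v/z. No change.
Final form: 'tejlef'

tejlef


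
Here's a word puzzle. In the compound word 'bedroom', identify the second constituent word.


Split 'bedroom' into 'bed' + 'room'. The second part is 'room'.

room


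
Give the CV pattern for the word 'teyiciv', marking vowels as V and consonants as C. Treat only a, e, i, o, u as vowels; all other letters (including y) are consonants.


Letter mapping: t = C, e = V, y = C, i = V, c = C, i = V, v = C.

CVCVCVC


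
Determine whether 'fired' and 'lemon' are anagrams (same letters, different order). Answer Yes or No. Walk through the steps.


Sorted letters of 'fired': 'defir'
Sorted letters of 'lemon': 'elmno'
They do not match.

No


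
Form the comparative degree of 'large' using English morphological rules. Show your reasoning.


Apply comparative formation (ends in e: add -r): 'large' -> 'larger'.

larger


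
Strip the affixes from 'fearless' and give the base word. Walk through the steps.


Remove suffix '-less' from 'fearless' to get root 'fear'.

fear


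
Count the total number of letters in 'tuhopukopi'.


Spell out 'tuhopukopi' and number each letter: t(1), u(2), h(3), o(4), p(5), u(6), k(7), o(8), p(9), i(10). Total: 10 letters.

10


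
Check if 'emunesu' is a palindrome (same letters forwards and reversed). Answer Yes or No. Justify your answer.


Forward: 'emunesu'
Reversed: 'usenume'
They differ.

No


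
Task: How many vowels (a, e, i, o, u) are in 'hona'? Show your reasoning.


Vowels in 'hona': o, a = 2 vowels.

2


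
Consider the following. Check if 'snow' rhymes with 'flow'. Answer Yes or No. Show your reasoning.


Rime (stressed vowel + following sounds) of 'snow': -ow = /oʊ/
Rime of 'flow': -ow = /oʊ/
/oʊ/ and /oʊ/ are the same ending sound, so the words rhyme.

Yes


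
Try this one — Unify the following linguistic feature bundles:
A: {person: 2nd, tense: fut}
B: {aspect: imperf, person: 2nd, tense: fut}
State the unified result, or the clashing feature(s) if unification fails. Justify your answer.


Compare features:
aspect: A=_ vs B=imperf -> unified: imperf
person: A=2nd vs B=2nd -> unified: 2nd
tense: A=fut vs B=fut -> unified: fut
No clashes found.

Unified: {aspect: imperf, person: 2nd, tense: fut}


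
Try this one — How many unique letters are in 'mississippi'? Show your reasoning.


Unique letters in 'mississippi': {i, m, p, s} = 4 distinct letters.

4


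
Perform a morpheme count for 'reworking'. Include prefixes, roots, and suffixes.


Decomposition: re- (prefix) + work (root) + -ing (suffix) = 3 morpheme(s)

3 morphemes


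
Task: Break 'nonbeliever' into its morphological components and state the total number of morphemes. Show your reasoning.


Step 1: Identify prefix: 'non' (meaning: not)
Step 2: Identify root: 'believe'
Step 3: Identify suffix(es): 'er'
Decomposition: non- (prefix: not) + believe (root) + -er (suffix: one who)
Total morphemes: 3

3 morphemes (non- (prefix: not) + believe (root) + -er (suffix: one who))


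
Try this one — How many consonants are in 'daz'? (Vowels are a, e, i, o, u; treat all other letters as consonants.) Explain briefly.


Consonants in 'daz': d, z = 2 consonants.

2


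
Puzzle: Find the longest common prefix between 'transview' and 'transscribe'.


Compare from the start: 5 characters match: 'trans'. Mismatch at position 6: 'v' vs 's'.

trans


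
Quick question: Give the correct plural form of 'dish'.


Apply rule: Add -es (sibilant/fricative ending). 'dish' becomes 'dishes'.

dishes


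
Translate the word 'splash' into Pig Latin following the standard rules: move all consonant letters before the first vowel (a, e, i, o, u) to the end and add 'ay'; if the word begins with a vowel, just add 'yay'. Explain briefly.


'splash': move consonant cluster 'spl' to end and add 'ay': 'ashsplay'.

ashsplay


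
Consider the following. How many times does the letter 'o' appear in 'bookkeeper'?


Letter 'o' in 'bookkeeper': found at position(s) 2, 3 = 2 occurrence(s).

2


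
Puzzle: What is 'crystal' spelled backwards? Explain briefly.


Reverse 'crystal' character by character: 'latsyrc'.

latsyrc


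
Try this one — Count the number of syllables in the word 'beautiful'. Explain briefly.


Break 'beautiful' into syllables: beau-ti-ful -> beau | ti | ful = 3 syllables

3 syllables


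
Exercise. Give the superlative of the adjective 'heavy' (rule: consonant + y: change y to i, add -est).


Apply superlative formation (consonant + y: change y to i, add -est): 'heavy' -> 'heaviest'.

heaviest


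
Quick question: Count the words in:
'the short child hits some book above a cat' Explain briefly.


Split into words: the | short | child | hits | some | book | above | a | cat = 9 words.

9


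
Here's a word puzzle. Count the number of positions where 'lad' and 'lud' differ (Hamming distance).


Alignment:
Position 1: 'l' vs 'l' = match
Position 2: 'a' vs 'u' = DIFFER
Position 3: 'd' vs 'd' = match
Total differences: 1

1


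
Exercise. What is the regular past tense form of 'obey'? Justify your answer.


Apply rule: Add -ed. 'obey' becomes 'obeyed'.

obeyed


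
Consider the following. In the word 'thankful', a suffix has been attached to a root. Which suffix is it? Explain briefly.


The word 'thankful' = 'thank' (root) + '-ful' (suffix). The suffix is '-ful'.

ful


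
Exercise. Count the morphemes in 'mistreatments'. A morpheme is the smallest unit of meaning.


Decomposition: mis- (prefix) + treat (root) + -ment (suffix) + -s (plural) = 4 morpheme(s)

4 morphemes


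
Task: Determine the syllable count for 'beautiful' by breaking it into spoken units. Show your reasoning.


Break 'beautiful' into syllables: beau-ti-ful -> beau | ti | ful = 3 syllables

3 syllables


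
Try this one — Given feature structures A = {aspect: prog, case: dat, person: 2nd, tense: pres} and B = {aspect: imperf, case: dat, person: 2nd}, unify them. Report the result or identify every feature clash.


Compare features:
aspect: A=prog vs B=imperf -> CLASH
case: A=dat vs B=dat -> unified: dat
person: A=2nd vs B=2nd -> unified: 2nd
tense: A=pres vs B=_ -> unified: pres
Clash detected on feature 'aspect' (prog vs imperf); unification fails.

CLASH on 'aspect' (prog vs imperf)


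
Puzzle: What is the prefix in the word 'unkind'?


The word 'unkind' = 'un' (prefix) + 'kind' (root). The prefix is 'un'.

un


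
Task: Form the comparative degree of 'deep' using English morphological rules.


Apply comparative formation (add -er): 'deep' -> 'deeper'.

deeper


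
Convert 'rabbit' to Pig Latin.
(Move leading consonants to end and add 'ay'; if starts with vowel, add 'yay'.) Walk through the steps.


'rabbit': move consonant cluster 'r' to end and add 'ay': 'abbitray'.

abbitray


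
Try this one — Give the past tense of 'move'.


Apply rule: Add -d (word ends in -e). 'move' becomes 'moved'.

moved


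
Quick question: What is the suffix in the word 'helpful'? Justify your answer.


The word 'helpful' = 'help' (root) + '-ful' (suffix). The suffix is '-ful'.

ful


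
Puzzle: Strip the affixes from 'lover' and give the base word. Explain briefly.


Remove suffix '-er' from 'lover' to get root 'love'.

love


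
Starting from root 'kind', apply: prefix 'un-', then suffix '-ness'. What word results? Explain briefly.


Step 1: Add prefix 'un-' to 'kind' = 'unkind'
Step 2: Add suffix '-ness' to 'unkind' = 'unkindness'

unkindness


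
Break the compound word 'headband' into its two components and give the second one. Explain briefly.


Split 'headband' into 'head' + 'band'. The second part is 'band'.

band


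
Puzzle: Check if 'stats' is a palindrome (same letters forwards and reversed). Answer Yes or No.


Forward: 'stats'
Reversed: 'stats'
They are identical.

Yes


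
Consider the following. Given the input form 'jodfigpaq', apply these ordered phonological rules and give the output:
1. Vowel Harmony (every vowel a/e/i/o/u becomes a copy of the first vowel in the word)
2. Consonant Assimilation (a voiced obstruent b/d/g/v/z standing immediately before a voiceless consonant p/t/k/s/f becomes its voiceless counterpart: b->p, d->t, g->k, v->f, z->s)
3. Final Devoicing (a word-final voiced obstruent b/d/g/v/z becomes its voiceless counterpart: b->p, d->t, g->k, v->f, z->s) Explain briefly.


Starting form: 'jodfigpaq'
Rule 1: Vowel Harmony: all vowels become 'o' (matching first vowel). 'jodfigpaq' -> 'jodfogpoq'
Rule 2: Consonant Assimilation: voiced obstruent before voiceless consonant becomes voiceless ('df' -> 'tf', 'gp' -> 'kp'). 'jodfogpoq' -> 'jotfokpoq'
Rule 3: Final Devoicing: final consonant 'q' is not one of the voiced obstruents b/d/g/v/z. No change.
Final form: 'jotfokpoq'

jotfokpoq


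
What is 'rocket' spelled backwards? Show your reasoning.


Reverse 'rocket' character by character: 'tekcor'.

tekcor


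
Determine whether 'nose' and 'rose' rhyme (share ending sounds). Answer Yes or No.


Rime (stressed vowel + following sounds) of 'nose': -ose = /oʊz/
Rime of 'rose': -ose = /oʊz/
/oʊz/ and /oʊz/ are the same ending sound, so the words rhyme.

Yes


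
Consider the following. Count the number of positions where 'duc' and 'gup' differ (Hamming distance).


Alignment:
Position 1: 'd' vs 'g' = DIFFER
Position 2: 'u' vs 'u' = match
Position 3: 'c' vs 'p' = DIFFER
Total differences: 2

2


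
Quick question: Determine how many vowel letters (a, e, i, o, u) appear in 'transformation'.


Vowels in 'transformation': a, o, a, i, o = 5 vowels.

5


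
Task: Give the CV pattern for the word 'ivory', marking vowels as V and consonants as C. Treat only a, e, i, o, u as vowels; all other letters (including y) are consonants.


Letter mapping: i = V, v = C, o = V, r = C, y = C.

VCVCC


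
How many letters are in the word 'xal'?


Spell out 'xal' and number each letter: x(1), a(2), l(3). Total: 3 letters.

3


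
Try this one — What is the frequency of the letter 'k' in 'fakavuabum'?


Letter 'k' in 'fakavuabum': found at position(s) 3 = 1 occurrence(s).

1


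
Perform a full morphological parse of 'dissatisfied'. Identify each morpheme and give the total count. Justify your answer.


Step 1: Identify prefix: 'dis' (meaning: not/apart)
Step 2: Identify root: 'satisfy'
Step 3: Identify suffix(es): 'ed'
Decomposition: dis- (prefix: not/apart) + satisfy (root) + -ed (suffix: past)
Total morphemes: 3

3 morphemes (dis- (prefix: not/apart) + satisfy (root) + -ed (suffix: past))


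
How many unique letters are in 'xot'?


Unique letters in 'xot': {o, t, x} = 3 distinct letters.

3


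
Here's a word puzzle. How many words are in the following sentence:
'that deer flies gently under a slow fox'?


Split into words: that | deer | flies | gently | under | a | slow | fox = 8 words.

8


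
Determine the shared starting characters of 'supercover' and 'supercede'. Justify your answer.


Compare from the start: 6 characters match: 'superc'. Mismatch at position 7: 'o' vs 'e'.

superc


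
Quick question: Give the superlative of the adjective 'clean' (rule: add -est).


Apply superlative formation (add -est): 'clean' -> 'cleanest'.

cleanest


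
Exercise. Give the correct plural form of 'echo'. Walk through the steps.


Apply rule: Add -es (consonant + o). 'echo' becomes 'echoes'.

echoes


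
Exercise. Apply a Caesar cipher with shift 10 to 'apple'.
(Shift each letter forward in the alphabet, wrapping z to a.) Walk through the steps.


Shift each letter by 10: a -> k, p -> z, p -> z, l -> v, e -> o. Result: 'kzzvo'.

kzzvo


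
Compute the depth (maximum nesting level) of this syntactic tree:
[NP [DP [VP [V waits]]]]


Count bracket nesting levels:
'[' at pos 0: depth = 1
'[' at pos 4: depth = 2
'[' at pos 8: depth = 3
'[' at pos 12: depth = 4
Maximum depth reached: 4

4


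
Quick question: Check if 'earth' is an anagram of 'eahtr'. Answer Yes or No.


Sorted letters of 'earth': 'aehrt'
Sorted letters of 'eahtr': 'aehrt'
They match.

Yes


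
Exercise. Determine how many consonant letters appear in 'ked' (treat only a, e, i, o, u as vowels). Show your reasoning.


Consonants in 'ked': k, d = 2 consonants.

2


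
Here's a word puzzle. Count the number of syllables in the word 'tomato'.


Break 'tomato' into syllables: to-ma-to -> to | ma | to = 3 syllables

3 syllables


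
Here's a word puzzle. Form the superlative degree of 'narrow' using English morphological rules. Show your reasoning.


Apply superlative formation (add -est): 'narrow' -> 'narrowest'.

narrowest


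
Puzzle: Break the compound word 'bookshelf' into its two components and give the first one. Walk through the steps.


Split 'bookshelf' into 'book' + 'shelf'. The first part is 'book'.

book


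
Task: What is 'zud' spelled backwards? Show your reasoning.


Reverse 'zud' character by character: 'duz'.

duz


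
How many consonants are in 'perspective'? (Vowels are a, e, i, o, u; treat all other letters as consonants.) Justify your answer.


Consonants in 'perspective': p, r, s, p, c, t, v = 7 consonants.

7


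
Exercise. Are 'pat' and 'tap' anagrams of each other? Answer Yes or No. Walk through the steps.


Sorted letters of 'pat': 'apt'
Sorted letters of 'tap': 'apt'
They match.

Yes


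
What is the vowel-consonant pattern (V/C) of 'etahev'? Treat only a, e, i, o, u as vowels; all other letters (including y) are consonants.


Letter mapping: e = V, t = C, a = V, h = C, e = V, v = C.

VCVCVC


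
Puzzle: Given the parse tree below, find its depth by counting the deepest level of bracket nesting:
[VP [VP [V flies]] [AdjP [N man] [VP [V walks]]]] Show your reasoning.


Count bracket nesting levels:
'[' at pos 0: depth = 1
'[' at pos 4: depth = 2
'[' at pos 8: depth = 3
'[' at pos 19: depth = 2
'[' at pos 25: depth = 3
'[' at pos 33: depth = 3
'[' at pos 37: depth = 4
Maximum depth reached: 4

4


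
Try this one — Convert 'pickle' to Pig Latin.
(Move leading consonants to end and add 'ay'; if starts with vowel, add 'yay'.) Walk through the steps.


'pickle': move consonant cluster 'p' to end and add 'ay': 'icklepay'.

icklepay


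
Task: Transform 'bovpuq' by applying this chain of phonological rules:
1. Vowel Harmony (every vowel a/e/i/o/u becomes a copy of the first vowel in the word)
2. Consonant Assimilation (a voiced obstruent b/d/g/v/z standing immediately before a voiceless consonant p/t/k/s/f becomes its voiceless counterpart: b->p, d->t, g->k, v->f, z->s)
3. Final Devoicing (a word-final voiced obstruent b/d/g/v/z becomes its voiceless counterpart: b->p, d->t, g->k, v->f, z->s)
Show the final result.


Starting form: 'bovpuq'
Rule 1: Vowel Harmony: all vowels become 'o' (matching first vowel). 'bovpuq' -> 'bovpoq'
Rule 2: Consonant Assimilation: voiced obstruent before voiceless consonant becomes voiceless ('vp' -> 'fp'). 'bovpoq' -> 'bofpoq'
Rule 3: Final Devoicing: final consonant 'q' is not one of the voiced obstruents b/d/g/v/z. No change.
Final form: 'bofpoq'

bofpoq


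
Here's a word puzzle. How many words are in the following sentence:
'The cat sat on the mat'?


Split into words: The | cat | sat | on | the | mat = 6 words.

6


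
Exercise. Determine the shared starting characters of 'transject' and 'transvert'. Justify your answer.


Compare from the start: 5 characters match: 'trans'. Mismatch at position 6: 'j' vs 'v'.

trans


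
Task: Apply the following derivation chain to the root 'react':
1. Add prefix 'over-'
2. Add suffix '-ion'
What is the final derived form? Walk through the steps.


Step 1: Add prefix 'over-' to 'react' = 'overreact'
Step 2: Add suffix '-ion' to 'overreact' = 'overreaction'

overreaction


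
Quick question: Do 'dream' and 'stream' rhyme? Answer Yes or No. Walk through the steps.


Rime (stressed vowel + following sounds) of 'dream': -eam = /iːm/
Rime of 'stream': -eam = /iːm/
/iːm/ and /iːm/ are the same ending sound, so the words rhyme.

Yes


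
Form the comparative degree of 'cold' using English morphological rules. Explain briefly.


Apply comparative formation (add -er): 'cold' -> 'colder'.

colder


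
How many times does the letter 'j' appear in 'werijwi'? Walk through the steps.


Letter 'j' in 'werijwi': found at position(s) 5 = 1 occurrence(s).

1


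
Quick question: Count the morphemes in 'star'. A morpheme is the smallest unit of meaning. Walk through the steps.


Decomposition: star (free morpheme) = 1 morpheme(s)

1 morphemes


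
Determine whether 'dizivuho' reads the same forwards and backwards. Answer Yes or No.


Forward: 'dizivuho'
Reversed: 'ohuvizid'
They differ.

No


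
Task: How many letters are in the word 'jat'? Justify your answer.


Spell out 'jat' and number each letter: j(1), a(2), t(3). Total: 3 letters.

3


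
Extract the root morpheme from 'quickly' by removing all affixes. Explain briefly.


Remove suffix '-ly' from 'quickly' to get root 'quick'.

quick


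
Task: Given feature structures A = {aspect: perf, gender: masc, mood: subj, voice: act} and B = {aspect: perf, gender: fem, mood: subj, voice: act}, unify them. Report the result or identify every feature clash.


Compare features:
aspect: A=perf vs B=perf -> unified: perf
gender: A=masc vs B=fem -> CLASH
mood: A=subj vs B=subj -> unified: subj
voice: A=act vs B=act -> unified: act
Clash detected on feature 'gender' (masc vs fem); unification fails.

CLASH on 'gender' (masc vs fem)


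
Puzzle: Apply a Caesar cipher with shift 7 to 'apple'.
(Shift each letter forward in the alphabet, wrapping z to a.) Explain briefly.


Shift each letter by 7: a -> h, p -> w, p -> w, l -> s, e -> l. Result: 'hwwsl'.

hwwsl


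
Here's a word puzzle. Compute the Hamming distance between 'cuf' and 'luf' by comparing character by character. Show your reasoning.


Alignment:
Position 1: 'c' vs 'l' = DIFFER
Position 2: 'u' vs 'u' = match
Position 3: 'f' vs 'f' = match
Total differences: 1

1


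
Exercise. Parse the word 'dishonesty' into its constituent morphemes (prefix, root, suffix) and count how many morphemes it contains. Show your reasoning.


Step 1: Identify prefix: 'dis' (meaning: not/apart)
Step 2: Identify root: 'honest'
Step 3: Identify suffix(es): 'y'
Decomposition: dis- (prefix: not/apart) + honest (root) + -y (suffix: quality)
Total morphemes: 3

3 morphemes (dis- (prefix: not/apart) + honest (root) + -y (suffix: quality))


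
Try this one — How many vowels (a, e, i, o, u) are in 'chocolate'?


Vowels in 'chocolate': o, o, a, e = 4 vowels.

4


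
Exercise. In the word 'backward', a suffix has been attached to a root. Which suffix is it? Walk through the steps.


The word 'backward' = 'back' (root) + '-ward' (suffix). The suffix is '-ward'.

ward


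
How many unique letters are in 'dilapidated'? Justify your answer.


Unique letters in 'dilapidated': {a, d, e, i, l, p, t} = 7 distinct letters.

7


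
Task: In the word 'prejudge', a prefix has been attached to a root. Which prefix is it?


The word 'prejudge' = 'pre' (prefix) + 'judge' (root). The prefix is 'pre'.

pre


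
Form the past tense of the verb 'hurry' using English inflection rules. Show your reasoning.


Apply rule: Change -y to -ied. 'hurry' becomes 'hurried'.

hurried


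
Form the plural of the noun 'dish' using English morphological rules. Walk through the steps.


Apply rule: Add -es (sibilant/fricative ending). 'dish' becomes 'dishes'.

dishes


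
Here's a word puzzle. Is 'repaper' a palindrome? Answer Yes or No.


Forward: 'repaper'
Reversed: 'repaper'
They are identical.

Yes


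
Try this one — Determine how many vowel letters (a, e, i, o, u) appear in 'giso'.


Vowels in 'giso': i, o = 2 vowels.

2


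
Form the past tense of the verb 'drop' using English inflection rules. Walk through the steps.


Apply rule: Double final consonant and add -ed. 'drop' becomes 'dropped'.

dropped


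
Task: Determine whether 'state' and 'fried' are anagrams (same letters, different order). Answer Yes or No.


Sorted letters of 'state': 'aestt'
Sorted letters of 'fried': 'defir'
They do not match.

No


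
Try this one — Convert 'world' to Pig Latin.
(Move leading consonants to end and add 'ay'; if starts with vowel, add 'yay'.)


'world': move consonant cluster 'w' to end and add 'ay': 'orldway'.

orldway


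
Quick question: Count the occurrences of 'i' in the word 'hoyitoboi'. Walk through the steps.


Letter 'i' in 'hoyitoboi': found at position(s) 4, 9 = 2 occurrence(s).

2


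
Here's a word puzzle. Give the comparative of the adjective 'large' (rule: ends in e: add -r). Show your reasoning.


Apply comparative formation (ends in e: add -r): 'large' -> 'larger'.

larger


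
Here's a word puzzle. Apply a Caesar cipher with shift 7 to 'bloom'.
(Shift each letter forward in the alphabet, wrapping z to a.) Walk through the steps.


Shift each letter by 7: b -> i, l -> s, o -> v, o -> v, m -> t. Result: 'isvvt'.

isvvt


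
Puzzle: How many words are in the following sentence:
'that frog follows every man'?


Split into words: that | frog | follows | every | man = 5 words.

5


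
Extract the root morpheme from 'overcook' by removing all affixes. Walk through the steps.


Remove prefix 'over' from 'overcook' to get root 'cook'.

cook


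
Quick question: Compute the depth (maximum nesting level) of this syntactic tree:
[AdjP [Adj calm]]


Count bracket nesting levels:
'[' at pos 0: depth = 1
'[' at pos 6: depth = 2
Maximum depth reached: 2

2


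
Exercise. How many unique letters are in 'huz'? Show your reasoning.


Unique letters in 'huz': {h, u, z} = 3 distinct letters.

3


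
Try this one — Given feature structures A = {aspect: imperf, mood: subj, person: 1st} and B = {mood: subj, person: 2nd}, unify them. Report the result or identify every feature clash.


Compare features:
aspect: A=imperf vs B=_ -> unified: imperf
mood: A=subj vs B=subj -> unified: subj
person: A=1st vs B=2nd -> CLASH
Clash detected on feature 'person' (1st vs 2nd); unification fails.

CLASH on 'person' (1st vs 2nd)


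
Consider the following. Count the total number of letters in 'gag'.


Spell out 'gag' and number each letter: g(1), a(2), g(3). Total: 3 letters.

3


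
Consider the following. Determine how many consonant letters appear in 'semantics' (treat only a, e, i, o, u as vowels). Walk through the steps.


Consonants in 'semantics': s, m, n, t, c, s = 6 consonants.

6


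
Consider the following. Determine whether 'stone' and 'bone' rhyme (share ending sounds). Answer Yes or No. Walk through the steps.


Rime (stressed vowel + following sounds) of 'stone': -one = /oʊn/
Rime of 'bone': -one = /oʊn/
/oʊn/ and /oʊn/ are the same ending sound, so the words rhyme.

Yes


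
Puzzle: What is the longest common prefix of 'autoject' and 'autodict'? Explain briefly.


Compare from the start: 4 characters match: 'auto'. Mismatch at position 5: 'j' vs 'd'.

auto


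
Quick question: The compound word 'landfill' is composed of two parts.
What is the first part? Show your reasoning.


Split 'landfill' into 'land' + 'fill'. The first part is 'land'.

land


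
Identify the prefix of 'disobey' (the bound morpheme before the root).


The word 'disobey' = 'dis' (prefix) + 'obey' (root). The prefix is 'dis'.

dis


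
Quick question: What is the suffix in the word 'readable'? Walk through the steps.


The word 'readable' = 'read' (root) + '-able' (suffix). The suffix is '-able'.

able


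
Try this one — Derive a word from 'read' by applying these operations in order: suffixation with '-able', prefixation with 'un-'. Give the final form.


Step 1: Add suffix '-able' to 'read' = 'readable'
Step 2: Add prefix 'un-' to 'readable' = 'unreadable'

unreadable


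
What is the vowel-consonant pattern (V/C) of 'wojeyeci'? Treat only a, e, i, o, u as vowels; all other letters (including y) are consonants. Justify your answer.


Letter mapping: w = C, o = V, j = C, e = V, y = C, e = V, c = C, i = V.

CVCVCVCV


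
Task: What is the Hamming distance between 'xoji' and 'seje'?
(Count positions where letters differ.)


Alignment:
Position 1: 'x' vs 's' = DIFFER
Position 2: 'o' vs 'e' = DIFFER
Position 3: 'j' vs 'j' = match
Position 4: 'i' vs 'e' = DIFFER
Total differences: 3

3


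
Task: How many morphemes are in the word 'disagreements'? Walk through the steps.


Decomposition: dis- (prefix) + agree (root) + -ment (suffix) + -s (plural) = 4 morpheme(s)

4 morphemes


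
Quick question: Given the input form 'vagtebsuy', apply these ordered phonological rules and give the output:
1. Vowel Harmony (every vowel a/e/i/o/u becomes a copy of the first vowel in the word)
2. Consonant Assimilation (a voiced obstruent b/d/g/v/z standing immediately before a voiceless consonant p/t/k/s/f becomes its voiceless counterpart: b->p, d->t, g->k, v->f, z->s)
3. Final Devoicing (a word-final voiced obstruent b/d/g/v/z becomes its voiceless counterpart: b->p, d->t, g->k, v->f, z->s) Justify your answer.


Starting form: 'vagtebsuy'
Rule 1: Vowel Harmony: all vowels become 'a' (matching first vowel). 'vagtebsuy' -> 'vagtabsay'
Rule 2: Consonant Assimilation: voiced obstruent before voiceless consonant becomes voiceless ('gt' -> 'kt', 'bs' -> 'ps'). 'vagtabsay' -> 'vaktapsay'
Rule 3: Final Devoicing: final consonant 'y' is not one of the voiced obstruents b/d/g/v/z. No change.
Final form: 'vaktapsay'

vaktapsay


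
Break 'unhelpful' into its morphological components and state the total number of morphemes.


Step 1: Identify prefix: 'un' (meaning: not/reverse)
Step 2: Identify root: 'help'
Step 3: Identify suffix(es): 'ful'
Decomposition: un- (prefix: not/reverse) + help (root) + -ful (suffix: full of)
Total morphemes: 3

3 morphemes (un- (prefix: not/reverse) + help (root) + -ful (suffix: full of))


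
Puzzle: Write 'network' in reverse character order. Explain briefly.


Reverse 'network' character by character: 'krowten'.

krowten


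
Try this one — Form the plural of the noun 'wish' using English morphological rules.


Apply rule: Add -es (sibilant/fricative ending). 'wish' becomes 'wishes'.

wishes


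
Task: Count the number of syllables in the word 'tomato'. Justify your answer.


Break 'tomato' into syllables: to-ma-to -> to | ma | to = 3 syllables

3 syllables


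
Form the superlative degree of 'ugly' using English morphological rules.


Apply superlative formation (consonant + y: change y to i, add -est): 'ugly' -> 'ugliest'.

ugliest


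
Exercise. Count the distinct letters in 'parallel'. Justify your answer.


Unique letters in 'parallel': {a, e, l, p, r} = 5 distinct letters.

5


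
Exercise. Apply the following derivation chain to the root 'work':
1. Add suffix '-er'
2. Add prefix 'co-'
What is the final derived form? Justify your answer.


Step 1: Add suffix '-er' to 'work' = 'worker'
Step 2: Add prefix 'co-' to 'worker' = 'coworker'

coworker


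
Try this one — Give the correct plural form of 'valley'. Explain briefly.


Apply rule: Add -s. 'valley' becomes 'valleys'.

valleys


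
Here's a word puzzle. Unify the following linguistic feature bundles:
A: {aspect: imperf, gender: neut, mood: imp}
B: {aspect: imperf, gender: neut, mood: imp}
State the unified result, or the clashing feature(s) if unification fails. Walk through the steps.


Compare features:
aspect: A=imperf vs B=imperf -> unified: imperf
gender: A=neut vs B=neut -> unified: neut
mood: A=imp vs B=imp -> unified: imp
No clashes found.

Unified: {aspect: imperf, gender: neut, mood: imp}


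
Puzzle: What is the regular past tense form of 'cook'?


Apply rule: Add -ed. 'cook' becomes 'cooked'.

cooked


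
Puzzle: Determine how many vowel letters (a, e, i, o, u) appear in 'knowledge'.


Vowels in 'knowledge': o, e, e = 3 vowels.

3


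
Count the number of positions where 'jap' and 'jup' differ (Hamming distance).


Alignment:
Position 1: 'j' vs 'j' = match
Position 2: 'a' vs 'u' = DIFFER
Position 3: 'p' vs 'p' = match
Total differences: 1

1
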